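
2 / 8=1/4 = 0.25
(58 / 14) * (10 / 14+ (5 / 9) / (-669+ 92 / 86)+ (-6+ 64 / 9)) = 4559090/603141 = 7.56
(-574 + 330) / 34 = -122/17 = -7.18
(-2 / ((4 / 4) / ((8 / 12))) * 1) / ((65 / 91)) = -28/15 = -1.87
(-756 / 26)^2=142884/169 = 845.47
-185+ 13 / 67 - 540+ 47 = -677.81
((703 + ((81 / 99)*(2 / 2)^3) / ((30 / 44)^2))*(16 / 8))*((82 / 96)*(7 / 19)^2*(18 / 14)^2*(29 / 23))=340.61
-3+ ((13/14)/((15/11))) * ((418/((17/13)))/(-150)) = -1191781/267750 = -4.45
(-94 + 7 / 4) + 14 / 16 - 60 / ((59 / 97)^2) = -7060931/27848 = -253.55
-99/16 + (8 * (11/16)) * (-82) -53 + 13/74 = -301927/592 = -510.01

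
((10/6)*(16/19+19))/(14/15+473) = 9425/135071 = 0.07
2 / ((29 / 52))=104/29 = 3.59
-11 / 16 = -0.69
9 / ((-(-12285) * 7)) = 1/9555 = 0.00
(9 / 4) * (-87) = -783/4 = -195.75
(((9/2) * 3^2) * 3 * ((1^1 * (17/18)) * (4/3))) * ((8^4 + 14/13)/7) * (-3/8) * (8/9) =-2716362/91 = -29850.13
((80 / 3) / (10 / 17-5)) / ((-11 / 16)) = 4352/495 = 8.79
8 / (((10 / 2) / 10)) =16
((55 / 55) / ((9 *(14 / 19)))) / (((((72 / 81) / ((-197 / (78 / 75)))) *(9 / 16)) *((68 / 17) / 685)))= -64098875/6552 = -9783.10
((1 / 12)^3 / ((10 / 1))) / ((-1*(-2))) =1/34560 = 0.00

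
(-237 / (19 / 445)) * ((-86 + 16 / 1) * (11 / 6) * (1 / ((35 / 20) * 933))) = 7734100/17727 = 436.29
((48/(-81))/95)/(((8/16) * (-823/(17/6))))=272/6332985 = 0.00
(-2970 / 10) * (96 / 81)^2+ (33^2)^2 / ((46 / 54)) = 864277337/621 = 1391750.95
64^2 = 4096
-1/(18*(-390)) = 1/7020 = 0.00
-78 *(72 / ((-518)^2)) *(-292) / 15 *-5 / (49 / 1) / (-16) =8541/3286969 = 0.00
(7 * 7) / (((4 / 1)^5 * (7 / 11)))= 77/1024 = 0.08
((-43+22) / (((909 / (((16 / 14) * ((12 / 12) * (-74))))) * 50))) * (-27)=-2664/2525 = -1.06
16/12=4/3 = 1.33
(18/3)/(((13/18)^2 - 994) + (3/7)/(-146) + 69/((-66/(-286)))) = -993384/114981107 = -0.01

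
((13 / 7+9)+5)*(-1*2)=-222/7 = -31.71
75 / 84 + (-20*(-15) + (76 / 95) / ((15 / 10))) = 126599/420 = 301.43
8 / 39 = 0.21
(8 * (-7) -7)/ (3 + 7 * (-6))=21/13 = 1.62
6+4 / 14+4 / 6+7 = 293/21 = 13.95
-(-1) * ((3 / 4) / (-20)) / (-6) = 1/160 = 0.01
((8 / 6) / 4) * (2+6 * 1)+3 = 17/3 = 5.67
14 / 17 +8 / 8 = 31/17 = 1.82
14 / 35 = 2/5 = 0.40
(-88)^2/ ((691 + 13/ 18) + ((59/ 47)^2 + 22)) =307916928/28441681 = 10.83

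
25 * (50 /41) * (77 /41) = 96250/1681 = 57.26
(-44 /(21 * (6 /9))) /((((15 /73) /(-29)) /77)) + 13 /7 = 3586393/105 = 34156.12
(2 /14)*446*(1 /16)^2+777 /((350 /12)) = 602311/22400 = 26.89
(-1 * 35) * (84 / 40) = -147/2 = -73.50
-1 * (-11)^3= 1331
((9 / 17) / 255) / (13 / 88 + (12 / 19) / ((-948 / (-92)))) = 132088/13298335 = 0.01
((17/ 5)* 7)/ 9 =119/45 = 2.64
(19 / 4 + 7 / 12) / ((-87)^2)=16/22707 = 0.00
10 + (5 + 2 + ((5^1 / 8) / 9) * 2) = 617/36 = 17.14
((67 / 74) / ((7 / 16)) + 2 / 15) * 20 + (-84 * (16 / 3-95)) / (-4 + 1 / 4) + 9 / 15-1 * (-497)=-5698816/3885 = -1466.88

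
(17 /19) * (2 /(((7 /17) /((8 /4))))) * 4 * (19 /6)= 2312/21 = 110.10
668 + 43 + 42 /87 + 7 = 20836/29 = 718.48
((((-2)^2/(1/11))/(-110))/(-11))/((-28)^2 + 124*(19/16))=8/204875 = 0.00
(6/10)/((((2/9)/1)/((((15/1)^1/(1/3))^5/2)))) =996451875/4 = 249112968.75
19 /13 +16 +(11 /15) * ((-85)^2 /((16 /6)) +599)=3812021/1560 = 2443.60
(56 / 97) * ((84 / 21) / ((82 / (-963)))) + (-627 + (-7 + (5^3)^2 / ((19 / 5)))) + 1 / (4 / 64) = 261955927/75563 = 3466.72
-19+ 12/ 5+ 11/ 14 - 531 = -546.81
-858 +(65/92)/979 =-77278279/90068 = -858.00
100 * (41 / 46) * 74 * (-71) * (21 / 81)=-75394900/621 = -121408.86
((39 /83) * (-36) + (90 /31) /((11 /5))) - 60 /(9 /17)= -10947262/84909 = -128.93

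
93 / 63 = 31/21 = 1.48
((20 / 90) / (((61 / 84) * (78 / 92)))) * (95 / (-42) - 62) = -496616/21411 = -23.19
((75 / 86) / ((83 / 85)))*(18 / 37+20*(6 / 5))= 2887875/132053 = 21.87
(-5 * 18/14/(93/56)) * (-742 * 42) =3739680/31 = 120634.84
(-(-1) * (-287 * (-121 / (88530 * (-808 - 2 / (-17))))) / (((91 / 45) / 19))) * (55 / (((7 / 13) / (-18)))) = 264396495/31522582 = 8.39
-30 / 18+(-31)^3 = -89378/3 = -29792.67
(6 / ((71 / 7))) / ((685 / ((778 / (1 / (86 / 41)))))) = 2810136/1994035 = 1.41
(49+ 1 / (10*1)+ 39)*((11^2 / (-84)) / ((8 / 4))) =-106601/1680 = -63.45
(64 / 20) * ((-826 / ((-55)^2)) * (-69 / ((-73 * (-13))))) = 911904/14353625 = 0.06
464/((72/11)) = 638/9 = 70.89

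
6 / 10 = 3/5 = 0.60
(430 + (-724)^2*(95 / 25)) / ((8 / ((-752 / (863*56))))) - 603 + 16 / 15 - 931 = -196019767/36246 = -5408.04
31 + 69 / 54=581/18 = 32.28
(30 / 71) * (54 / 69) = 540/1633 = 0.33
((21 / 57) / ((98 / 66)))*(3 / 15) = 33/665 = 0.05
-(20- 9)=-11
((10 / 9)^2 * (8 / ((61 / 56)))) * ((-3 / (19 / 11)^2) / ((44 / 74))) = -9116800/594567 = -15.33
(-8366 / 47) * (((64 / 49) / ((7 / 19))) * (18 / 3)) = -1298688/343 = -3786.26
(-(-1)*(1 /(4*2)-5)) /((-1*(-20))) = -39/160 = -0.24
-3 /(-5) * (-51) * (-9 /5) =1377/25 = 55.08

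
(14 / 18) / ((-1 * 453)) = -7/4077 = 0.00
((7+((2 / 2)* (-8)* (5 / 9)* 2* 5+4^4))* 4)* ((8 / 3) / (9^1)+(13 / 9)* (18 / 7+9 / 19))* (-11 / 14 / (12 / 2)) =-52111169/96957 = -537.47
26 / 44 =13/22 = 0.59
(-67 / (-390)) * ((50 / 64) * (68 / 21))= 5695/13104 = 0.43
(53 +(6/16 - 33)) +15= 283/8 = 35.38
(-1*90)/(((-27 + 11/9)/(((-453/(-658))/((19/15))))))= 2751975/1450232 = 1.90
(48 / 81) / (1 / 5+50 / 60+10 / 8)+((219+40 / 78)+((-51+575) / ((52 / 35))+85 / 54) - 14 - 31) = 50879771/96174 = 529.04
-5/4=-1.25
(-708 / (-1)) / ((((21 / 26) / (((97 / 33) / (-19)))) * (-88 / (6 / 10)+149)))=-595192/10241 = -58.12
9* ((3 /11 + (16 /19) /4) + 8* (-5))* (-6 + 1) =1778.25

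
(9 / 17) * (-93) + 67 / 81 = -66658/1377 = -48.41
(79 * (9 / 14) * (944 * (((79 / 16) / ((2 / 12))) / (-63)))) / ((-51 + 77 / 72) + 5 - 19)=352.63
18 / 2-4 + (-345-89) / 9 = -389/9 = -43.22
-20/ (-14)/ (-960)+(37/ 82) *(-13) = -161657/27552 = -5.87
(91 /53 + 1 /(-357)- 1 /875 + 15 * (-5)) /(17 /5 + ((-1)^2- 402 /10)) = 173332828/84671475 = 2.05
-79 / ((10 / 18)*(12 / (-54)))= 639.90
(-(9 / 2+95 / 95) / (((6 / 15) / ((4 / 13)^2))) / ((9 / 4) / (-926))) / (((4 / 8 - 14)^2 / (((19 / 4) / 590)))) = 1548272/65419731 = 0.02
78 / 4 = 39/2 = 19.50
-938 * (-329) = 308602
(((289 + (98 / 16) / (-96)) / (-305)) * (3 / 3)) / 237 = -221903/55514880 = 0.00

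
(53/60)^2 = 2809/3600 = 0.78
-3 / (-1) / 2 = 3/2 = 1.50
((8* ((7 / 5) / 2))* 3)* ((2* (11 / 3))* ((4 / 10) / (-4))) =-308/25 = -12.32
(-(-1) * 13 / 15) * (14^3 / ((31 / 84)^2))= 83900544/4805 = 17461.09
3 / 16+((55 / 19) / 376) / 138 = 92453/492936 = 0.19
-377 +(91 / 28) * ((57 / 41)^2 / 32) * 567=-57169957/215168 = -265.70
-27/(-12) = 2.25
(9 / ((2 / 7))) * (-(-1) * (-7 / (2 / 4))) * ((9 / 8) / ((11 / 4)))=-3969/22 = -180.41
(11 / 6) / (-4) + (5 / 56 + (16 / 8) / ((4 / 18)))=725/84 = 8.63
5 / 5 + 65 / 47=112/47 = 2.38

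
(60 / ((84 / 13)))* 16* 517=76811.43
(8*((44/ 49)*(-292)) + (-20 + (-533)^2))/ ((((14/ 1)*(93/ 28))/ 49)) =27633194/93 = 297131.12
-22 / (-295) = 22/295 = 0.07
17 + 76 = 93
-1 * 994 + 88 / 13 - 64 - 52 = -14342/13 = -1103.23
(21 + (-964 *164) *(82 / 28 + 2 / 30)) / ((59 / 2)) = -99437974/6195 = -16051.33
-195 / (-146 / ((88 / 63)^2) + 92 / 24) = 2265120/824683 = 2.75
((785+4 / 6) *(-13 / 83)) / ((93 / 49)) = -1501409/23157 = -64.84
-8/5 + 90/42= 19/35 = 0.54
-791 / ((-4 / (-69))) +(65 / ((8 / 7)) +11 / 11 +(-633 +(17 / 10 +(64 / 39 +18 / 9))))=-22174673/1560 = -14214.53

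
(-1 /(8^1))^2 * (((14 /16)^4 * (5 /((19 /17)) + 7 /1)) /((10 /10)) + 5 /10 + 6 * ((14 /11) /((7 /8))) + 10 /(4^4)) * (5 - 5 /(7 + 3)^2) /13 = 61605783/647495680 = 0.10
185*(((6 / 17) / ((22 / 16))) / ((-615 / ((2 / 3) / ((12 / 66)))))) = -592/2091 = -0.28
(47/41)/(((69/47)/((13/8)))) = 28717/22632 = 1.27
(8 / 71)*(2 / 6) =8/213 = 0.04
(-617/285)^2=380689/81225 = 4.69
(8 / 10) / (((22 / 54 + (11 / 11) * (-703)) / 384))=-20736/47425 = -0.44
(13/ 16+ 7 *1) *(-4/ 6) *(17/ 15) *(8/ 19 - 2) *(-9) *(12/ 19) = -52.98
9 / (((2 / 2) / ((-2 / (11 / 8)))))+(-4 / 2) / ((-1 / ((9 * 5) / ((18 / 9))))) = 351/11 = 31.91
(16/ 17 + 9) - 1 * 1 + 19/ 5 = 1083/85 = 12.74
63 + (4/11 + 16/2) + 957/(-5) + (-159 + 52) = -12487/55 = -227.04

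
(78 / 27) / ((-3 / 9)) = -26/3 = -8.67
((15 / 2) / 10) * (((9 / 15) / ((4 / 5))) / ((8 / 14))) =63/64 = 0.98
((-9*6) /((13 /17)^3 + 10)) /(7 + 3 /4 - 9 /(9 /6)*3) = 0.50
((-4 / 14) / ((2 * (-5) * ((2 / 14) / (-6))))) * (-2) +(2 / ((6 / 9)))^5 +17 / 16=19717/80 = 246.46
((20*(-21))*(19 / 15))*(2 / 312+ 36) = -747061/39 = -19155.41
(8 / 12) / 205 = 2/615 = 0.00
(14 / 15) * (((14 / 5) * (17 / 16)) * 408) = 28322/25 = 1132.88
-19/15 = -1.27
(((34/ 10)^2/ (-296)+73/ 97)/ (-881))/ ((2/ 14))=-3585169/632381800 = -0.01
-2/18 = -1/9 = -0.11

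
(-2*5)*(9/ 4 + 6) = -165/2 = -82.50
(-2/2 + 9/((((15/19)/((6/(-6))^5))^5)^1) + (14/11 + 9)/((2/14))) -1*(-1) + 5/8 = 320668913/7425000 = 43.19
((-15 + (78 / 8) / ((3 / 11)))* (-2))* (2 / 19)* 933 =-77439/19 = -4075.74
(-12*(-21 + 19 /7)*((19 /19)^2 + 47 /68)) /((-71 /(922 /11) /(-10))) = 4380.89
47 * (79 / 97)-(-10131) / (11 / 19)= 1701116/97 = 17537.28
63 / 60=21/20 = 1.05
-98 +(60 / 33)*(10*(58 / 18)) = -3902/99 = -39.41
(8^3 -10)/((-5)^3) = -502/125 = -4.02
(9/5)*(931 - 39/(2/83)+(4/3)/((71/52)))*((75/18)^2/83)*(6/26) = -36557375/612872 = -59.65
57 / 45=19/15 = 1.27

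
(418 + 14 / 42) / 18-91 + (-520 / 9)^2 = 529823/162 = 3270.51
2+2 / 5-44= -41.60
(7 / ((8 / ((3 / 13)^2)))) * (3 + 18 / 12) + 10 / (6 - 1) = 5975/2704 = 2.21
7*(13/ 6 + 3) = 217/6 = 36.17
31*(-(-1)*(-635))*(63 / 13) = -1240155/13 = -95396.54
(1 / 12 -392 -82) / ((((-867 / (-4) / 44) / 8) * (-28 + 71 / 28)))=56051072/1854513 = 30.22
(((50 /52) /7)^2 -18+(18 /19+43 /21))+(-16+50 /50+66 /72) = -9147525/314678 = -29.07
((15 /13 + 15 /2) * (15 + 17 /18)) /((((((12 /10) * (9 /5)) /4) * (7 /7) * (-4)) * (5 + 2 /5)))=-896875/75816 = -11.83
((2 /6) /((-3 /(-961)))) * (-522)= -55738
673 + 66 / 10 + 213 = 4463/5 = 892.60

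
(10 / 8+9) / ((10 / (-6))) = -123/20 = -6.15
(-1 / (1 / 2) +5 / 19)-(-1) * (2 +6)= 119/19 = 6.26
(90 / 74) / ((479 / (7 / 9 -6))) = -235/17723 = -0.01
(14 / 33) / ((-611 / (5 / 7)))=-10/20163 = 0.00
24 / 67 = 0.36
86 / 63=1.37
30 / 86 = 0.35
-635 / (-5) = 127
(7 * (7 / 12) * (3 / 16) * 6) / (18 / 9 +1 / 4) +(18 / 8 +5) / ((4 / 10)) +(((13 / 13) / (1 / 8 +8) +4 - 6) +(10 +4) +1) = 12983/390 = 33.29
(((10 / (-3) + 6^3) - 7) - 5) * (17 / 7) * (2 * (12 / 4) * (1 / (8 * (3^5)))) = 731/486 = 1.50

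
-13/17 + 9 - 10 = -30/17 = -1.76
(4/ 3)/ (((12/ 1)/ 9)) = 1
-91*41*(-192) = 716352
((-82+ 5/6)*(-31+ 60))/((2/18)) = -42369/2 = -21184.50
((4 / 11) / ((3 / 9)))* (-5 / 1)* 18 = -1080/11 = -98.18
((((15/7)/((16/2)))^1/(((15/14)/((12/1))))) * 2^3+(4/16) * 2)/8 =49/16 = 3.06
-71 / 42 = -1.69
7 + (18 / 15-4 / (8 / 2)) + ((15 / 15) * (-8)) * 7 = -48.80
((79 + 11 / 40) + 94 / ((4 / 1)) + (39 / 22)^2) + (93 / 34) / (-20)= 2175911/20570 = 105.78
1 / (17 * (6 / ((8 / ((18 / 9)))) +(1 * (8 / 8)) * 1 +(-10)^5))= -2/3399915 = 0.00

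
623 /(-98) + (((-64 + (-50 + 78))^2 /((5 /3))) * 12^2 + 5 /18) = 35270021/315 = 111968.32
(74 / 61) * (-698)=-51652/61 = -846.75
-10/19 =-0.53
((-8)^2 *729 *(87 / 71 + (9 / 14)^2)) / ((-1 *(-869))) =24179472/274841 = 87.98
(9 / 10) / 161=9/1610 = 0.01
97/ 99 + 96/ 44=313/99 = 3.16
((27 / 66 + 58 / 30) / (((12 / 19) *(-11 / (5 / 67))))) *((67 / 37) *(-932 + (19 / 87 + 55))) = 140040545/3505491 = 39.95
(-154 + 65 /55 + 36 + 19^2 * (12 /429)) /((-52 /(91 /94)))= 106827/53768 = 1.99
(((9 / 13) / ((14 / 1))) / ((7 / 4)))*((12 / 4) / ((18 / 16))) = 48/637 = 0.08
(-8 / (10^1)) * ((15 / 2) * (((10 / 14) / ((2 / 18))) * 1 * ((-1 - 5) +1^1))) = 1350/7 = 192.86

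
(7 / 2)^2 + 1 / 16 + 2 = 229/16 = 14.31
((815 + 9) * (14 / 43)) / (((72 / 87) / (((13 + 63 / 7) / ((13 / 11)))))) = 6034.56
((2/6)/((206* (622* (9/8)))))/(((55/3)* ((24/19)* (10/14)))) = 133/951380100 = 0.00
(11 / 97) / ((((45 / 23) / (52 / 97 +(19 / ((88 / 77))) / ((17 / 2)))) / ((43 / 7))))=59606041/67180260 = 0.89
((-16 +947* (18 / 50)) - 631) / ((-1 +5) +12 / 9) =-5739/100 = -57.39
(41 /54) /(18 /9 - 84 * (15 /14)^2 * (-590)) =287/21506256 = 0.00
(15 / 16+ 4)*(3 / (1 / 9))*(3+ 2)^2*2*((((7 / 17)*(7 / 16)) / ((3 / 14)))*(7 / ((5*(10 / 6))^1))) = 5121333/1088 = 4707.11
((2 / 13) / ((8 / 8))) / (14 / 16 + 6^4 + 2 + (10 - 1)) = 16/136019 = 0.00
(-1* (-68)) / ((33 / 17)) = 1156/33 = 35.03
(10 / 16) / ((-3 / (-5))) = 25/24 = 1.04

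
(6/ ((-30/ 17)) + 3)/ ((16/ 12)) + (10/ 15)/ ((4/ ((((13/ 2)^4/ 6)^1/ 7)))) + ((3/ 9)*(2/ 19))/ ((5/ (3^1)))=2606447/383040 = 6.80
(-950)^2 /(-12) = -225625/3 = -75208.33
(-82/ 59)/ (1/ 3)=-246/59 = -4.17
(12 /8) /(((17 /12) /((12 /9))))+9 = 177/17 = 10.41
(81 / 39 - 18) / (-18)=23/26 = 0.88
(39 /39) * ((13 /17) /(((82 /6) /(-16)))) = -624/697 = -0.90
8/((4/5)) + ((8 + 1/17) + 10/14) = 2234/119 = 18.77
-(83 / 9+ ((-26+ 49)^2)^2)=-279850.22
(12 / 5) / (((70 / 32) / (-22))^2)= 1486848/6125 = 242.75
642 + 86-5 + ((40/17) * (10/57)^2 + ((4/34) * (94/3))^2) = 230565329/312987 = 736.66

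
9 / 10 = 0.90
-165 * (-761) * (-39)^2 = 190984365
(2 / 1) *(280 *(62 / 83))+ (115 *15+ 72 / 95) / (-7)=171.78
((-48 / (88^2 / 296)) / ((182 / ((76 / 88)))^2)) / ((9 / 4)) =-13357/727452726 = 0.00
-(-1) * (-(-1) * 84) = 84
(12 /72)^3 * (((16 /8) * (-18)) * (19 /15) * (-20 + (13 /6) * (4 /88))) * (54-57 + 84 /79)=-848521/104280 = -8.14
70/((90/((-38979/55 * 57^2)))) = -98499933/55 = -1790907.87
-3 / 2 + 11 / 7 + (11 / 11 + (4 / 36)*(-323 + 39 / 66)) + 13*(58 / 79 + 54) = 37052359/54747 = 676.79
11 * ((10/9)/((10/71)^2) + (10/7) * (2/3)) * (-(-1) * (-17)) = -6710869/630 = -10652.17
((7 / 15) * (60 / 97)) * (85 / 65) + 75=95051/1261 = 75.38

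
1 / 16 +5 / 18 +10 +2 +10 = 3217/144 = 22.34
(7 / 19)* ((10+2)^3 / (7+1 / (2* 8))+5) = 197491/2147 = 91.98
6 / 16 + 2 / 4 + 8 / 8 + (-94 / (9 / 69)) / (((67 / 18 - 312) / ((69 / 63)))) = 4.44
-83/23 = -3.61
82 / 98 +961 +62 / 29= 1369808/1421 = 963.97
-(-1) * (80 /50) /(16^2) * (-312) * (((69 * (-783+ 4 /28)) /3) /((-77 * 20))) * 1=-22.80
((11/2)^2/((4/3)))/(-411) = -121/2192 = -0.06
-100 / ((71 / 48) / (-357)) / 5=342720/71 = 4827.04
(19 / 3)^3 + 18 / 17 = 117089/459 = 255.10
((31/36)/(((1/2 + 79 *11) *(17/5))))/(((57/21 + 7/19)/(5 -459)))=-935921/21817494 = -0.04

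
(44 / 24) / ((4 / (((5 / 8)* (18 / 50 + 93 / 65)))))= 0.51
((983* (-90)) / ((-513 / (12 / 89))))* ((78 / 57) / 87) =1022320/2795223 = 0.37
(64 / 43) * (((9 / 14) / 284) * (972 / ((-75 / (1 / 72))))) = -324/534275 = 0.00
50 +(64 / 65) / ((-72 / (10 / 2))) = 5842/117 = 49.93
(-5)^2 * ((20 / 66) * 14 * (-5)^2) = 87500/33 = 2651.52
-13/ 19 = -0.68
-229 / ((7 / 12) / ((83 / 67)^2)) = -18930972/31423 = -602.46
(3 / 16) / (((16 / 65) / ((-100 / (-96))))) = 1625/2048 = 0.79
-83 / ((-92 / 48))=996/23 = 43.30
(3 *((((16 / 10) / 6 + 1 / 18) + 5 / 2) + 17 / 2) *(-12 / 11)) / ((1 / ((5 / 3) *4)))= -8152/33 = -247.03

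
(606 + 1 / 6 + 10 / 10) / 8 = 75.90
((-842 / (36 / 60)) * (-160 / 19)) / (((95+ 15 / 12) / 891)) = 14549760/133 = 109396.69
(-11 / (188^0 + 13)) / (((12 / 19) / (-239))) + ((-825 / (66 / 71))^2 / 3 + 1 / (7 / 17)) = 262851.84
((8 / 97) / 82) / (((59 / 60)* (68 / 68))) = 240/234643 = 0.00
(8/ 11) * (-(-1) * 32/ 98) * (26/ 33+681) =2879872/17787 = 161.91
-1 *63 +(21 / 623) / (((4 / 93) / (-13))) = -26055/356 = -73.19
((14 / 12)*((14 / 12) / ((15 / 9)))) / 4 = 49/240 = 0.20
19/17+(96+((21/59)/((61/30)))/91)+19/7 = 555840270/5567653 = 99.83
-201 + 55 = -146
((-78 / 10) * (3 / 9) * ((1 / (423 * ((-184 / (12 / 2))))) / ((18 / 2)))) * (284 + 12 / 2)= 0.01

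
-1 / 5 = -0.20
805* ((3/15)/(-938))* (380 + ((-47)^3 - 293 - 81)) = 2387791/134 = 17819.34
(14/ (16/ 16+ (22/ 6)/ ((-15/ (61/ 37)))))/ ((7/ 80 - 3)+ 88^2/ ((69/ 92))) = 399600/175894051 = 0.00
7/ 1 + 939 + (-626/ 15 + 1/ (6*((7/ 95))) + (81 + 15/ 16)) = 553541/560 = 988.47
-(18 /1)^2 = -324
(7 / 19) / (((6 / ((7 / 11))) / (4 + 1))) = 245/1254 = 0.20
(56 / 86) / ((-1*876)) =-7/9417 = 0.00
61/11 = 5.55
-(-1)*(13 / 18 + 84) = 1525/18 = 84.72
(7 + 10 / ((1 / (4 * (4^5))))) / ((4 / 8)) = 81934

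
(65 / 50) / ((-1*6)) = -13/60 = -0.22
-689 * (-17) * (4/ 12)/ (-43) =-11713/129 = -90.80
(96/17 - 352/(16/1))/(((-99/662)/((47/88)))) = 2162423/37026 = 58.40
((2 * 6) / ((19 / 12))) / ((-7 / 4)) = -576/133 = -4.33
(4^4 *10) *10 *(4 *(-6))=-614400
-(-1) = 1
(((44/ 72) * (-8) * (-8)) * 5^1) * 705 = 413600/3 = 137866.67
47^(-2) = 1/2209 = 0.00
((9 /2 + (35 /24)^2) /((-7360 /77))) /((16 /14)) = -2057363/33914880 = -0.06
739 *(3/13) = 170.54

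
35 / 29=1.21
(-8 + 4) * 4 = -16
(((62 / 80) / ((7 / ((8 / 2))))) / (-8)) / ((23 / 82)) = -1271/6440 = -0.20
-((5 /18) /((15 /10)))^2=-0.03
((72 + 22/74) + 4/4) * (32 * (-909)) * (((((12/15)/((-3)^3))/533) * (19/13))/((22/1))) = 7.87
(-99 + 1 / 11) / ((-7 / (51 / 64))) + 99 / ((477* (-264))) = 1102747/97944 = 11.26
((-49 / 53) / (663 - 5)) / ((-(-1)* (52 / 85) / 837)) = -498015/259064 = -1.92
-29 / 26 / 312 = -29/8112 = 0.00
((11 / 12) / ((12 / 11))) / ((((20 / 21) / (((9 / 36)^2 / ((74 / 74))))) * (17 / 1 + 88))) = 121/230400 = 0.00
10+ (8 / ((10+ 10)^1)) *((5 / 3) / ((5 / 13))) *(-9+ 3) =-0.40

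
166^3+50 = 4574346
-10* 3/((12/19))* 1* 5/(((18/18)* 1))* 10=-2375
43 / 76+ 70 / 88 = 569/418 = 1.36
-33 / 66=-1/2 = -0.50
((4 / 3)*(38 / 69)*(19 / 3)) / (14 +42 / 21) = 361/1242 = 0.29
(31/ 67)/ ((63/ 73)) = 2263/4221 = 0.54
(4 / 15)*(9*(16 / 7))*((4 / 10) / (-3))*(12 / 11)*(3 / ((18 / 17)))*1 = -4352/1925 = -2.26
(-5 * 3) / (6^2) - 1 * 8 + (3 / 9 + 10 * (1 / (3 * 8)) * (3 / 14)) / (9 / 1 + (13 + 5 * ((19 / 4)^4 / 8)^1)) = -164155541/19506508 = -8.42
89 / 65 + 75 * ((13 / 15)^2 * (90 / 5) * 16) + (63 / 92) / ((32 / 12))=776233949/47840 = 16225.63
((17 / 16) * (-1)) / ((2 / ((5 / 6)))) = -85/192 = -0.44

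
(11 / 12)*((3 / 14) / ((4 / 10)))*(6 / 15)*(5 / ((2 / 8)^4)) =1760/7 = 251.43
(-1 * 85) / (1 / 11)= -935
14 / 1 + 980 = 994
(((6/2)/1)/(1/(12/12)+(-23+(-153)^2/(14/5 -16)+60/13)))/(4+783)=-858/403075429 = 0.00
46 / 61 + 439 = 439.75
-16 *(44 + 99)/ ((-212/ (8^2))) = 36608/53 = 690.72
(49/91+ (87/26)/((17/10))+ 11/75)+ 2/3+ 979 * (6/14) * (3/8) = 149124061/928200 = 160.66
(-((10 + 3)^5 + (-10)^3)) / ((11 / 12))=-403956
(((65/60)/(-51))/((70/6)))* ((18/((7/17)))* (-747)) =29133/490 = 59.46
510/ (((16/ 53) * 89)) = 18.98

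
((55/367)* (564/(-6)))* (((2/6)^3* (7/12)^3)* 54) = -886655/158544 = -5.59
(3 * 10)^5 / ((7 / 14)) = 48600000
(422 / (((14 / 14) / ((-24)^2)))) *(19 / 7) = 4618368/7 = 659766.86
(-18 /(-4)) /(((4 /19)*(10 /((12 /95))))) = 27/100 = 0.27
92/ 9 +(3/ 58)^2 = 309569/30276 = 10.22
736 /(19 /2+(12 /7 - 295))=-10304/3973 = -2.59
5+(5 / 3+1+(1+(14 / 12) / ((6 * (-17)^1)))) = 5297/612 = 8.66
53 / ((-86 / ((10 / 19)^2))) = -2650/15523 = -0.17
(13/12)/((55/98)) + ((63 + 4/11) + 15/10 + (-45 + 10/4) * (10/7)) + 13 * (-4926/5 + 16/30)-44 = -4942856/385 = -12838.59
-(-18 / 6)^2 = -9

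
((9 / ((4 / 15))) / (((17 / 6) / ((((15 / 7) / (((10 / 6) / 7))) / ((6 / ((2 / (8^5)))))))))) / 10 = 243/2228224 = 0.00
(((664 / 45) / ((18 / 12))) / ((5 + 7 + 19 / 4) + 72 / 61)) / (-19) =-0.03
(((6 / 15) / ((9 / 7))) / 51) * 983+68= 74.00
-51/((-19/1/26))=1326/19 = 69.79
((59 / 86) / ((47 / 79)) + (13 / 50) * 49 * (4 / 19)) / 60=7363483/115197000 = 0.06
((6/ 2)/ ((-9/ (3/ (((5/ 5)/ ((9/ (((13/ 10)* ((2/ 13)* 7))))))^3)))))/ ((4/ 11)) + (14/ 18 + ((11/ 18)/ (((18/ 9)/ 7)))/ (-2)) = -6016651/8232 = -730.89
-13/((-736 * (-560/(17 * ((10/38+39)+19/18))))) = -3047369/140958720 = -0.02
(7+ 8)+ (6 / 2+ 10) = 28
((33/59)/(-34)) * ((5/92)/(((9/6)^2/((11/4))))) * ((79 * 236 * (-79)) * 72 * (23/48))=3775805/68 = 55526.54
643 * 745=479035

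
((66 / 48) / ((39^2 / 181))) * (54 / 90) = 1991/20280 = 0.10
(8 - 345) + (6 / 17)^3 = -1655465/4913 = -336.96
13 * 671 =8723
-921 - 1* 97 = -1018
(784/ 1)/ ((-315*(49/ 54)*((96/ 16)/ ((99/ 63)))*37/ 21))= -528/1295 = -0.41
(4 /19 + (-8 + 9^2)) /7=1391/133 = 10.46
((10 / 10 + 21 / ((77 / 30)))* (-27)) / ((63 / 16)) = -4848/77 = -62.96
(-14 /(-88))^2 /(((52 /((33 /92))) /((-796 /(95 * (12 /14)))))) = -68257/39994240 = 0.00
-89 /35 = -2.54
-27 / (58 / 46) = -621/29 = -21.41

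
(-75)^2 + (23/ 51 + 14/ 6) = 287017/51 = 5627.78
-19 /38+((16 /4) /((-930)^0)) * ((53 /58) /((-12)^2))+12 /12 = 1097/2088 = 0.53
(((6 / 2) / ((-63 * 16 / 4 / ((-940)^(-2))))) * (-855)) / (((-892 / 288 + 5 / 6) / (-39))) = 20007/100818760 = 0.00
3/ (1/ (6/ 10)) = 9/5 = 1.80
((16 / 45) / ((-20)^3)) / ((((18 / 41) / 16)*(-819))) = 82/41461875 = 0.00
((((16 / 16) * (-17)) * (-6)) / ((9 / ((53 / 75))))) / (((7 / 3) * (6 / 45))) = 901/35 = 25.74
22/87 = 0.25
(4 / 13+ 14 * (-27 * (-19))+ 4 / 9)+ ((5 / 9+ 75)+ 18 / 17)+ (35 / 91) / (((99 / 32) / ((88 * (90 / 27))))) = 43534240/5967 = 7295.83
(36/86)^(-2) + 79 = 27445/324 = 84.71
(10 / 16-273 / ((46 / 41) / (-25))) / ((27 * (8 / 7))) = 7835905/39744 = 197.16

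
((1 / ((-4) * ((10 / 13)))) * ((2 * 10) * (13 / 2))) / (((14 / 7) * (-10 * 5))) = 169/400 = 0.42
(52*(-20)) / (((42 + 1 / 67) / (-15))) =209040/563 = 371.30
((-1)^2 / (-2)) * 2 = -1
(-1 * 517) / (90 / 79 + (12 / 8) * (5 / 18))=-490116/1475 = -332.28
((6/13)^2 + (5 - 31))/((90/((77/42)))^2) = -263659/24640200 = -0.01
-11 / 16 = -0.69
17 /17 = 1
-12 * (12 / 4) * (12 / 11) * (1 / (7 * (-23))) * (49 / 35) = 432/1265 = 0.34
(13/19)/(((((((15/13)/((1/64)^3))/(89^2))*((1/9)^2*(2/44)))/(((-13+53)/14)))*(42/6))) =397578753/30507008 = 13.03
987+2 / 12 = 987.17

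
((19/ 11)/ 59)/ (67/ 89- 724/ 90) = -4005/997513 = 0.00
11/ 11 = 1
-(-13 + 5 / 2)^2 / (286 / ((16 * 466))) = -411012/143 = -2874.21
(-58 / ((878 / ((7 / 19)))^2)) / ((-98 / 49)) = 1421/278289124 = 0.00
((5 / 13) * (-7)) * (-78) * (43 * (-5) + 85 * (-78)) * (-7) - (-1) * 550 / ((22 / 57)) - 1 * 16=10063559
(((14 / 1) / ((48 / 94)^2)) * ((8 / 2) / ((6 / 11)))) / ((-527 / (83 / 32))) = -14117719/7285248 = -1.94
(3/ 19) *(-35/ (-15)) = 7/19 = 0.37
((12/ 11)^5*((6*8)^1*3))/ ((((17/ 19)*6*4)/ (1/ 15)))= 9455616/13689335 = 0.69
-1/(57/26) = -26/57 = -0.46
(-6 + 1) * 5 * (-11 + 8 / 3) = 625/3 = 208.33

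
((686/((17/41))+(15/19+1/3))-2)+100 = 1699232/969 = 1753.59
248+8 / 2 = 252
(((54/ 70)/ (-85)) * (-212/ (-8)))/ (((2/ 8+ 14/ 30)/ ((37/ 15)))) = -105894/127925 = -0.83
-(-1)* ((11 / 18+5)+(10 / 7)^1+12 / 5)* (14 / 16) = 5947/720 = 8.26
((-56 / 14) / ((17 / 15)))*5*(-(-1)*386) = -115800/17 = -6811.76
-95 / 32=-2.97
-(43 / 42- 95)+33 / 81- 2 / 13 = 463045/4914 = 94.23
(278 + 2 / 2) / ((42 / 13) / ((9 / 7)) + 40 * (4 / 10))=10881/722 = 15.07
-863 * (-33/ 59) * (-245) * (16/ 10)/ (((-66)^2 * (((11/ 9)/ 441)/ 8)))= -895131216/7139 = -125386.08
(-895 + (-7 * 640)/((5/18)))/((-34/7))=119161/34 = 3504.74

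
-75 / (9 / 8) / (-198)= 100/297 = 0.34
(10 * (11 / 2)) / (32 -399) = -55/367 = -0.15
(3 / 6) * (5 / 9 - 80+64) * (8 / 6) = -278/27 = -10.30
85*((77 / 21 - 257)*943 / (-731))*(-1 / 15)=-716680/387 = -1851.89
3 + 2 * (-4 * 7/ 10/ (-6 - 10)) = 67/20 = 3.35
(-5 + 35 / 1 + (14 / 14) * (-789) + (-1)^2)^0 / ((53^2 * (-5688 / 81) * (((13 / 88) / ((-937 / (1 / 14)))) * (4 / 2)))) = 649341/2884843 = 0.23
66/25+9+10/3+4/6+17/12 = 5117/300 = 17.06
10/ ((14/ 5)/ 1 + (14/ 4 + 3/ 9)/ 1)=300/199 = 1.51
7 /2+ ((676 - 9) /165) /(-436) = 251123/71940 = 3.49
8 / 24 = 1/3 = 0.33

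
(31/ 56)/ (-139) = -31/7784 = 0.00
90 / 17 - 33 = -471/17 = -27.71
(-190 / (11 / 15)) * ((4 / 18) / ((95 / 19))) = -380/33 = -11.52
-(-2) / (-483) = -2/483 = 0.00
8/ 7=1.14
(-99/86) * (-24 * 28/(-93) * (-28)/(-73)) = -310464/97309 = -3.19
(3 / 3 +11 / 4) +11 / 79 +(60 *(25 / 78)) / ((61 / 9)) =1685597/250588 = 6.73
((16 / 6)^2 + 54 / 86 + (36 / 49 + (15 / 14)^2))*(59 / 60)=43059557/4551120 = 9.46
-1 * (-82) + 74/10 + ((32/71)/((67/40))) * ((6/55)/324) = 89.40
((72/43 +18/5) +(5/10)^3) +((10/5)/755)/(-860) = 7011681/1298600 = 5.40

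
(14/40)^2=49/400 = 0.12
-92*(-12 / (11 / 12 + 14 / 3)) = 13248/67 = 197.73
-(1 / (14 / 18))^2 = -81/49 = -1.65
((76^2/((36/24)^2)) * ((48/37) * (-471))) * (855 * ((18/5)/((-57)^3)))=964608/37 = 26070.49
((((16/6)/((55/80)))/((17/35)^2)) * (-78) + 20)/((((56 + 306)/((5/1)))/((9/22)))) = -45148725/6329389 = -7.13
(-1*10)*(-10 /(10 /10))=100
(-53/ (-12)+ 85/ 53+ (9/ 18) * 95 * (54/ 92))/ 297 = 22541/197478 = 0.11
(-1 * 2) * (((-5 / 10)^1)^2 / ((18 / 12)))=-1/3 = -0.33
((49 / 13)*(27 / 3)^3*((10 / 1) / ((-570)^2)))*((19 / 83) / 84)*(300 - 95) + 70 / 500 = 767753/4100200 = 0.19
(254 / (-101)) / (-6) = 127/303 = 0.42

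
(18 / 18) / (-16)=-1/16 = -0.06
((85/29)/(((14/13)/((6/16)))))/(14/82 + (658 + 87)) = 45305/33077632 = 0.00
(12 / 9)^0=1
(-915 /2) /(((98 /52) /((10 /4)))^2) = -3865875/4802 = -805.06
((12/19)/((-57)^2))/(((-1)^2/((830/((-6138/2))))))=-3320/63150813 = 0.00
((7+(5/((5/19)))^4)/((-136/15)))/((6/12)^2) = -977460/17 = -57497.65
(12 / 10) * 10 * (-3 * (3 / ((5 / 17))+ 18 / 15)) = -2052/5 = -410.40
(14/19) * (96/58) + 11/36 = 30253/19836 = 1.53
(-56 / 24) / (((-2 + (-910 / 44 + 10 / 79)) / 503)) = 6119498/117603 = 52.04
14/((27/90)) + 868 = 914.67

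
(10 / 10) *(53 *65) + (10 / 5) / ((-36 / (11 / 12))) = 744109/216 = 3444.95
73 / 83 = 0.88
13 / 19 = 0.68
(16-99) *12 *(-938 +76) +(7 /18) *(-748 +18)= 7724413/9 = 858268.11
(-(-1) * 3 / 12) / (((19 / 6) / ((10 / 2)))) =15/38 = 0.39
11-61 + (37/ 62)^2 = -190831/3844 = -49.64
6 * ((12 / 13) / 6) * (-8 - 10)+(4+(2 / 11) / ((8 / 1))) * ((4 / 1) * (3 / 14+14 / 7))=38067/2002 = 19.01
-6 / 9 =-2/3 = -0.67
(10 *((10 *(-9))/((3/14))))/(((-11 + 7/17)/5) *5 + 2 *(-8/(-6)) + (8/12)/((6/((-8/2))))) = 16065/32 = 502.03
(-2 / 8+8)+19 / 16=143/16 = 8.94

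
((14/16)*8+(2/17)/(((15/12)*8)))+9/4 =3149/340 = 9.26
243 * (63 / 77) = 2187/11 = 198.82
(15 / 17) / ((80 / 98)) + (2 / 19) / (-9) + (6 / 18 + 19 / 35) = 1583459/813960 = 1.95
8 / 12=2/3 = 0.67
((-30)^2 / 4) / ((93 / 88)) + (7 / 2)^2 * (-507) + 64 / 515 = -383014559/63860 = -5997.72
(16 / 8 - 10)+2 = -6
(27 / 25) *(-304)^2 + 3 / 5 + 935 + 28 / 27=68003494/675 = 100745.92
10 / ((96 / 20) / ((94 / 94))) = 25/12 = 2.08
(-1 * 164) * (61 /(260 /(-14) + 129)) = -70028/773 = -90.59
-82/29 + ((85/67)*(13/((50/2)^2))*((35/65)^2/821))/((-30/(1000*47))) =-884103446/311064585 = -2.84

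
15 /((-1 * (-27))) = 5/9 = 0.56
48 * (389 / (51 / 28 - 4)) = -522816/61 = -8570.75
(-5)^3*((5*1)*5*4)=-12500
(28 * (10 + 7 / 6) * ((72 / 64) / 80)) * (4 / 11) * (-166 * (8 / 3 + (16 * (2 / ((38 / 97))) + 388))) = -262017637/2090 = -125367.29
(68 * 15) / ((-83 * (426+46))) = -255/9794 = -0.03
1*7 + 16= 23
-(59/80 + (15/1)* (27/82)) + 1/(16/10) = -16569/3280 = -5.05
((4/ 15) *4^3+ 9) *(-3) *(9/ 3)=-1173/5 = -234.60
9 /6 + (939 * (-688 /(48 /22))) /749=-589949/1498 = -393.82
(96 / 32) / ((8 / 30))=45/4 = 11.25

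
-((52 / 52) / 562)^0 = -1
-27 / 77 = -0.35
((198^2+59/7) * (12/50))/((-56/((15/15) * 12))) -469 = -3044908/1225 = -2485.64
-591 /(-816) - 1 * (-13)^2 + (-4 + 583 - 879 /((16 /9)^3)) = 254.28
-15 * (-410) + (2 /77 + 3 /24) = 3788493/616 = 6150.15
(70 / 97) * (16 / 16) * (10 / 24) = 175/582 = 0.30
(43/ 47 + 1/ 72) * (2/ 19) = 3143/32148 = 0.10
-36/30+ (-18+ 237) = 217.80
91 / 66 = 1.38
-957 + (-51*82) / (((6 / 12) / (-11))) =91047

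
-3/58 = -0.05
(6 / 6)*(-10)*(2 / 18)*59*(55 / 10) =-3245/9 = -360.56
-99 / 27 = -11/3 = -3.67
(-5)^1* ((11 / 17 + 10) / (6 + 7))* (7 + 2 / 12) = -29.35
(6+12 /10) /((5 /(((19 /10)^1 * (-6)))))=-2052/125 = -16.42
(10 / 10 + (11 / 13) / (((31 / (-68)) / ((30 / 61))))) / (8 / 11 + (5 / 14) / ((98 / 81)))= 32342156/379340273 = 0.09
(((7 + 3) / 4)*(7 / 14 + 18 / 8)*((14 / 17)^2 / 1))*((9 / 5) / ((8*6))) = 1617/9248 = 0.17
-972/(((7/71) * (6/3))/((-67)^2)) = -154897434/7 = -22128204.86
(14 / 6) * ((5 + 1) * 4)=56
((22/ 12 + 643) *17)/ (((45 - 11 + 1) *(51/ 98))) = 27083/45 = 601.84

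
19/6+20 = 139/6 = 23.17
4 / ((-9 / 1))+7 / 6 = 13/18 = 0.72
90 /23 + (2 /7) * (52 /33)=23182/5313 = 4.36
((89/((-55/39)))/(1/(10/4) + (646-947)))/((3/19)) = 21983/16533 = 1.33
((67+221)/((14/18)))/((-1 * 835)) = -2592/5845 = -0.44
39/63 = 13/21 = 0.62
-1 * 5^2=-25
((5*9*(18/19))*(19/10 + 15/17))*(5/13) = 191565/4199 = 45.62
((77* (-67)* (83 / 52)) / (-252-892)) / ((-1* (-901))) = 38927/4872608 = 0.01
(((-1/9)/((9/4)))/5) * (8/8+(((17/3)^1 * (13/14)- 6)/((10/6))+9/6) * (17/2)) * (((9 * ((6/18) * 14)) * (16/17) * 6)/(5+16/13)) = -387712/103275 = -3.75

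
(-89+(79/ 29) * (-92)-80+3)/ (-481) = 12082/13949 = 0.87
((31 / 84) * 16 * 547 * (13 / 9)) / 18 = 440882/1701 = 259.19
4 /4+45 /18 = 7/2 = 3.50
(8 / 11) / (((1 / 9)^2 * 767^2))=648/6471179 = 0.00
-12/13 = -0.92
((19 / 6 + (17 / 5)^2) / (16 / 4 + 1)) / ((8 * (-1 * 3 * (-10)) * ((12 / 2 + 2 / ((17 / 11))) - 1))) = 37553/19260000 = 0.00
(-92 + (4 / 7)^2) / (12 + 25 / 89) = -399788/53557 = -7.46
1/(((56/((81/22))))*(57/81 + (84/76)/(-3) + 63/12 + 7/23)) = 955719/85613836 = 0.01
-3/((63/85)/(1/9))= -85/189 = -0.45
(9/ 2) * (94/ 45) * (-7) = -329/5 = -65.80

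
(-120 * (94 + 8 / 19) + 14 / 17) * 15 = -54892410/323 = -169945.54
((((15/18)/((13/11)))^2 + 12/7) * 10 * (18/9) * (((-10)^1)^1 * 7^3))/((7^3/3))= -4709150/3549 = -1326.89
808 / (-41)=-808/41 = -19.71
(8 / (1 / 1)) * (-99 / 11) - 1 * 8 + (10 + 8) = -62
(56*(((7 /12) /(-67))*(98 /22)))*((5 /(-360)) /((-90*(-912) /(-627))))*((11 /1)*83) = -2192113/10419840 = -0.21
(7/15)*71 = 497/15 = 33.13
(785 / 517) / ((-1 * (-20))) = 157/2068 = 0.08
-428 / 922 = -214/461 = -0.46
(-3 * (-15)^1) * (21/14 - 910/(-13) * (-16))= -100665/2 = -50332.50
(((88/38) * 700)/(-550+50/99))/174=-2541/149872 = -0.02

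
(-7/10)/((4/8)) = -7/5 = -1.40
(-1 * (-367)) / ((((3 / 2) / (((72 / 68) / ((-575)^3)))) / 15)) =-13212/646371875 = 0.00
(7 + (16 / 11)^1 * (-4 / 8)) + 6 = 135/11 = 12.27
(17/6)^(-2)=36/289 = 0.12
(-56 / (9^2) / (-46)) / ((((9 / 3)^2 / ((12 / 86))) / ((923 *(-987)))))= -17005352/80109 = -212.28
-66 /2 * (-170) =5610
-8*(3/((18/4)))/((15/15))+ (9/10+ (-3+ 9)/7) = -751/210 = -3.58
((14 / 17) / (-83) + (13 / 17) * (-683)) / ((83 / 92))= -67801332/117113 = -578.94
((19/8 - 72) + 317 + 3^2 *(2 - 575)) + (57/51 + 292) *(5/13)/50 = -43381153/8840 = -4907.37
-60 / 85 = -12/17 = -0.71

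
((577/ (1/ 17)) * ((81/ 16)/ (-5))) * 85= -13506993/16 = -844187.06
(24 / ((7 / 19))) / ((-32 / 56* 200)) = -57/100 = -0.57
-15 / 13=-1.15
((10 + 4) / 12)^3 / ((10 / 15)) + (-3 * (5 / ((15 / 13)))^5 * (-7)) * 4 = 166342351/1296 = 128350.58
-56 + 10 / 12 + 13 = -253/6 = -42.17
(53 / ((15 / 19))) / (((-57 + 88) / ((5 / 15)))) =1007/1395 = 0.72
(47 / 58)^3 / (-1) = -103823/195112 = -0.53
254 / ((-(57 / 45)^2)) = -57150/361 = -158.31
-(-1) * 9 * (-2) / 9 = -2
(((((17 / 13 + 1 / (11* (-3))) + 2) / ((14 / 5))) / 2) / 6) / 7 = 0.01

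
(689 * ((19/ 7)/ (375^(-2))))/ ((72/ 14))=51136718.75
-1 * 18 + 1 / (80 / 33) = -1407/80 = -17.59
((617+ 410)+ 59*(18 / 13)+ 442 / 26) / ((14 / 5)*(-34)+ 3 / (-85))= -248778/21047 = -11.82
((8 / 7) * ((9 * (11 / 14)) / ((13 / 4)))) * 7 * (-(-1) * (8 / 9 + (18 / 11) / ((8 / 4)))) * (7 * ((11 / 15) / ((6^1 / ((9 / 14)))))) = 16.34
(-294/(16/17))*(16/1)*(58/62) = -4675.55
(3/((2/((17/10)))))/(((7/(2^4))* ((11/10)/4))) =1632/77 = 21.19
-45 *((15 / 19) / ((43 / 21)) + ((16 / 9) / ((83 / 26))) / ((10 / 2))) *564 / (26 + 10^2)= -142541318/1424031 = -100.10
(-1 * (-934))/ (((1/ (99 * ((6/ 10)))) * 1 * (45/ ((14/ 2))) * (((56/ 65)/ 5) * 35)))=200343/140 = 1431.02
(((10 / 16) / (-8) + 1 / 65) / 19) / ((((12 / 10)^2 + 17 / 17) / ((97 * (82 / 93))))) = -1729995/14946464 = -0.12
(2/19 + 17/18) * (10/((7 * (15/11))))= 3949/3591 = 1.10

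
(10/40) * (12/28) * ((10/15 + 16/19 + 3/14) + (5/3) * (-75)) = -98375/7448 = -13.21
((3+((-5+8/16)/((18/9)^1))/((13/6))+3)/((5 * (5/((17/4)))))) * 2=1.69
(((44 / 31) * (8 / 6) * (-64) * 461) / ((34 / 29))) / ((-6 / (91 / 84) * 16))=537.43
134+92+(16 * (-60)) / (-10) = 322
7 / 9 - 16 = -137/9 = -15.22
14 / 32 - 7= -105/16 = -6.56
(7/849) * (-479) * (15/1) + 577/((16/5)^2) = -209565/72448 = -2.89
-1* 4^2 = -16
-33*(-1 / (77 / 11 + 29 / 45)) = 4.32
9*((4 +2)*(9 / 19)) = 486/19 = 25.58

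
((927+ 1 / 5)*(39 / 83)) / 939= 60268/129895 = 0.46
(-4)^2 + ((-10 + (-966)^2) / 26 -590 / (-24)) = 5605207/156 = 35930.81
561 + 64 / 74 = 20789/37 = 561.86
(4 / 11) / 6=2/33 = 0.06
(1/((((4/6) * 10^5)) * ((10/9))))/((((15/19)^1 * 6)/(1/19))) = 3/20000000 = 0.00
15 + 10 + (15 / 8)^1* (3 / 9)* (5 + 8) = 265/8 = 33.12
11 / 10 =1.10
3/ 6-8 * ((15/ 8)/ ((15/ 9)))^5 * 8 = -58793/512 = -114.83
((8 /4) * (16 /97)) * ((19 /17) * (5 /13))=3040/21437 = 0.14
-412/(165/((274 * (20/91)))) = -451552/3003 = -150.37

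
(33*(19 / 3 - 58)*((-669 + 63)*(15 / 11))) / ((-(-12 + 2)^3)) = 28179/20 = 1408.95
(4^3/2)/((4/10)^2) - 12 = 188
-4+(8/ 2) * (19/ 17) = 8/17 = 0.47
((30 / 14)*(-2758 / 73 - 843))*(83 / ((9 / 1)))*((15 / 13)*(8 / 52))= -3089.81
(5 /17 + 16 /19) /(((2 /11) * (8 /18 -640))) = -36333/3718376 = -0.01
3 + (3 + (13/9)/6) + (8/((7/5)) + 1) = 4897/378 = 12.96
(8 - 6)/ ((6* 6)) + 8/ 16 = 0.56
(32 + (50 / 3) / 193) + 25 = 33053/579 = 57.09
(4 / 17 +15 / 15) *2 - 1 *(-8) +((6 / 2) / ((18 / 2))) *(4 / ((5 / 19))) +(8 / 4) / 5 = 4064/255 = 15.94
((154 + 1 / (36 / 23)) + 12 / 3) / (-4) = -5711/144 = -39.66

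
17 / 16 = 1.06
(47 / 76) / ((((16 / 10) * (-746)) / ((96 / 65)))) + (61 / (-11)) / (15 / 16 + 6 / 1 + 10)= -0.33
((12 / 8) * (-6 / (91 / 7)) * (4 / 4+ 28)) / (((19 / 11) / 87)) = -1011.24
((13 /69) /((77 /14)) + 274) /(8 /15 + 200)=129995/95128 = 1.37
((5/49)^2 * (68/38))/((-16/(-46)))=9775/182476 = 0.05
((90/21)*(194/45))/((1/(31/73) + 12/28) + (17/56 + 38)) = 0.45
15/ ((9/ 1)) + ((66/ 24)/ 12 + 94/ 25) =6787/1200 = 5.66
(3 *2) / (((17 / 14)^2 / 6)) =7056/289 = 24.42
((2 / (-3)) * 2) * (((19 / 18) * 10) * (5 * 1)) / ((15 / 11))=-4180/81 = -51.60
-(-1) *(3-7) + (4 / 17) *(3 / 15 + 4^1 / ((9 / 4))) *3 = -664/255 = -2.60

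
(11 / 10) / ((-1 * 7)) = -11/70 = -0.16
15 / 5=3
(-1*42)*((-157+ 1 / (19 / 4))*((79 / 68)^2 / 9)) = 43381191/43928 = 987.55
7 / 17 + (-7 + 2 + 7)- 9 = -6.59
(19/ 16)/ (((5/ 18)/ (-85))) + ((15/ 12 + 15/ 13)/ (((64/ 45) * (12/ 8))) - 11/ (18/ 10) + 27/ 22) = -60479863/164736 = -367.13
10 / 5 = 2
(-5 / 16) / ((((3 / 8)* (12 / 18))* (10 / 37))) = -37/8 = -4.62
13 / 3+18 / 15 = 83/15 = 5.53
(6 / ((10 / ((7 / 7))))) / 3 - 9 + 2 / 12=-259/30 = -8.63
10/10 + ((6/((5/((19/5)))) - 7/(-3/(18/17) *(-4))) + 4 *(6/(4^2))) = 2738/425 = 6.44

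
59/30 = 1.97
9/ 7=1.29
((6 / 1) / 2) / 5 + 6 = 33/5 = 6.60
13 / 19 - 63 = -1184/19 = -62.32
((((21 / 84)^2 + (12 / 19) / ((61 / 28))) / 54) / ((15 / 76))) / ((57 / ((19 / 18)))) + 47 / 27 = 3716939/2134512 = 1.74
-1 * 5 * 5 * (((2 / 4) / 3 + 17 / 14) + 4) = -2825/21 = -134.52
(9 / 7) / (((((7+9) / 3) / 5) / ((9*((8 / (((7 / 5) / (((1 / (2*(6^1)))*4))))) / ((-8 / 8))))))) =-2025/98 = -20.66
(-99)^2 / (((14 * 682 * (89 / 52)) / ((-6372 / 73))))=-52.35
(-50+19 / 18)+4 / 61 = -48.88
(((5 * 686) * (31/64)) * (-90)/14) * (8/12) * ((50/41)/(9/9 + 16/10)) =-14240625/4264 = -3339.73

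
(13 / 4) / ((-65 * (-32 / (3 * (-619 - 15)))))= -951/320 = -2.97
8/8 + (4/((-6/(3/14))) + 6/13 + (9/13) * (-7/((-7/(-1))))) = 0.63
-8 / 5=-1.60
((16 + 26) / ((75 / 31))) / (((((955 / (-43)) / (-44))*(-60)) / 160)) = -6569024/71625 = -91.71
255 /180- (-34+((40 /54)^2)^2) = 74647475/2125764 = 35.12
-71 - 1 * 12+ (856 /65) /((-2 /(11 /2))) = -7749/65 = -119.22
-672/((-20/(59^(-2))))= 168/17405 = 0.01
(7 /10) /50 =7/500 = 0.01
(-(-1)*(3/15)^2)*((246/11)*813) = 199998/275 = 727.27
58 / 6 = 29/3 = 9.67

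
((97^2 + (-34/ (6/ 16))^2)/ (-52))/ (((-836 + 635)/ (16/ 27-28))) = -2257925/48843 = -46.23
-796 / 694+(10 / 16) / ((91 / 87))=-138799/252616 = -0.55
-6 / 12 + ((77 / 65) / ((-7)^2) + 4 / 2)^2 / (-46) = -0.59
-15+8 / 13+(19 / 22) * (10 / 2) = -2879/286 = -10.07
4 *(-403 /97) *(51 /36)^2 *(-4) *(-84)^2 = 91310128/97 = 941341.53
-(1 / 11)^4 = -1/14641 = 0.00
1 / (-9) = -1/9 = -0.11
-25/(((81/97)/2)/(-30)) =48500/27 = 1796.30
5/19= 0.26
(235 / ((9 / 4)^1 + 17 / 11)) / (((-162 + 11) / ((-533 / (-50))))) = -551122/126085 = -4.37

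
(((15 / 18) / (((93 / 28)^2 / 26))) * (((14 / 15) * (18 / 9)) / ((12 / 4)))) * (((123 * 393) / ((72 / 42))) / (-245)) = -54741232/389205 = -140.65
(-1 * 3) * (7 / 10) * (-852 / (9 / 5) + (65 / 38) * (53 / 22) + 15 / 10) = 982.20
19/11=1.73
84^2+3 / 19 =134067/19 = 7056.16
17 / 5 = 3.40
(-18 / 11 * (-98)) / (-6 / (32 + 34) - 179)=-0.90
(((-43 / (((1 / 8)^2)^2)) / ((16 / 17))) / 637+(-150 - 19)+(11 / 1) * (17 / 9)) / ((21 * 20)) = -1266991/1203930 = -1.05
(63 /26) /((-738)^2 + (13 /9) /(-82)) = 3321/746473481 = 0.00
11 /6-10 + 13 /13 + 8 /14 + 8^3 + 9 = 21605/42 = 514.40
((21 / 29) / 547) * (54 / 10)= 567/79315 = 0.01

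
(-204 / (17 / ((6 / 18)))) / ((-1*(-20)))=-1/5 = -0.20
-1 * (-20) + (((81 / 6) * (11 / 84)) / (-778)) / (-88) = 6970889/348544 = 20.00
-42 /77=-6/11 = -0.55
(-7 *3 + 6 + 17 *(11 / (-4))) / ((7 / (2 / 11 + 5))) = -45.71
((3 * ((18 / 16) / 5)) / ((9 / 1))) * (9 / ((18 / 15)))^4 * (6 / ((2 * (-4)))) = -91125/512 = -177.98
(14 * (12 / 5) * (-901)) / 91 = -21624/65 = -332.68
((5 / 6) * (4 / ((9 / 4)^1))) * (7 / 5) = 56/27 = 2.07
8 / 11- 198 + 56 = -1554/11 = -141.27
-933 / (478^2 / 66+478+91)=-30789/133019 = -0.23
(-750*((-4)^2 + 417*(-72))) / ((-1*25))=-900240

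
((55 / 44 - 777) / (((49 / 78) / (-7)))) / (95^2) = 121017/126350 = 0.96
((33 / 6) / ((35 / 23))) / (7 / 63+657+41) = 2277/439810 = 0.01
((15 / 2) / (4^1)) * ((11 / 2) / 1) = 165/16 = 10.31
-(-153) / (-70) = -2.19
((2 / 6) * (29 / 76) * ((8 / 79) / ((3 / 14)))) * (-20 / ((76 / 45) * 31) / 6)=-10150/2652267 = 0.00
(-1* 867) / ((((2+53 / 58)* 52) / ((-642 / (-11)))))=-8070903/24167 = -333.96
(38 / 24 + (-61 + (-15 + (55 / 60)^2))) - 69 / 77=-825751/11088 = -74.47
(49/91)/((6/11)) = 77/78 = 0.99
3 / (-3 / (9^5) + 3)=59049/59048 = 1.00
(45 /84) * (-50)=-375/14 = -26.79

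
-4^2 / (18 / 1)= -0.89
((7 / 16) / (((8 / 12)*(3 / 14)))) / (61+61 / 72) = 441/8906 = 0.05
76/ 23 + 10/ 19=1674/437 = 3.83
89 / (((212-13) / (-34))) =-3026/199 = -15.21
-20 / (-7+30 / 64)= 3.06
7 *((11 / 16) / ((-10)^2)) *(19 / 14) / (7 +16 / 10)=209/27520 = 0.01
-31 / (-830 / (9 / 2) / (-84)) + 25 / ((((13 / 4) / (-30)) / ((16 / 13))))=-20910171/70135 = -298.14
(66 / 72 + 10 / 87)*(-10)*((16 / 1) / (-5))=2872/87 = 33.01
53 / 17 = 3.12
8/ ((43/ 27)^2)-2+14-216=-371364/1849 = -200.85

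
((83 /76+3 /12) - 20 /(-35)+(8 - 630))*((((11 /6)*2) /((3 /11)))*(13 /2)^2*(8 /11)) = -256164.61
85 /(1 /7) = 595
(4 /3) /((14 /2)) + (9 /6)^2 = 205/84 = 2.44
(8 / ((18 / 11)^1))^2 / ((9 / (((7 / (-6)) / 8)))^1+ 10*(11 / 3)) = -6776/7101 = -0.95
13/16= 0.81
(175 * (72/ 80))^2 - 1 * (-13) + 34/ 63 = 6254587/252 = 24819.79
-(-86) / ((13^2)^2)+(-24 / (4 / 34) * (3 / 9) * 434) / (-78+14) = 461.13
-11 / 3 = -3.67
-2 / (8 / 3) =-3/4 = -0.75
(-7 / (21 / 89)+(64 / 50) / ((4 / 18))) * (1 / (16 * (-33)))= 163/3600 = 0.05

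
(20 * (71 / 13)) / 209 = 0.52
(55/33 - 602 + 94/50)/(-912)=11221/17100 = 0.66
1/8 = 0.12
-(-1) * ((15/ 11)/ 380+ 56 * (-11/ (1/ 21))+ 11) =-10805297/836 = -12925.00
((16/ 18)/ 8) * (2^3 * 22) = 176/9 = 19.56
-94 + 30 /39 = -1212/13 = -93.23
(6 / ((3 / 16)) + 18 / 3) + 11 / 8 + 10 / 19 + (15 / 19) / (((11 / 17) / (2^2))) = 74875/1672 = 44.78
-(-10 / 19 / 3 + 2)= -104/57 = -1.82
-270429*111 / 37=-811287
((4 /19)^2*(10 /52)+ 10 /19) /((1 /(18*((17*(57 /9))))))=256020/247 = 1036.52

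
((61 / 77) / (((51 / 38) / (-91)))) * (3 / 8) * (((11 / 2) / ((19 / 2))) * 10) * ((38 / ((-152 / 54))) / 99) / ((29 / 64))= 190320/5423 = 35.09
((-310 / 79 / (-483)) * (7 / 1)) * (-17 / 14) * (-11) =28985/38157 = 0.76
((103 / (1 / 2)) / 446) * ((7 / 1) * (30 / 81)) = 7210/6021 = 1.20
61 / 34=1.79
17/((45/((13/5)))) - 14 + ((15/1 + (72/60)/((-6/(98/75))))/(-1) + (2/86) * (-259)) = -1634093/48375 = -33.78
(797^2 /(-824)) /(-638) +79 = 80.21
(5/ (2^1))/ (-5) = -1/2 = -0.50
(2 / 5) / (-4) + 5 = 49/10 = 4.90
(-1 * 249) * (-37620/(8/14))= 16392915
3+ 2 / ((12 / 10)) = 14/3 = 4.67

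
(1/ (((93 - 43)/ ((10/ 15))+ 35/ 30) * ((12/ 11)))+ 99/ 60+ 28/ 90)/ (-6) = -162311/493560 = -0.33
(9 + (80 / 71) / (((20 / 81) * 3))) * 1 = 747/71 = 10.52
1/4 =0.25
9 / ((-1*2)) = -9/2 = -4.50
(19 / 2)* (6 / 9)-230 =-671/3 = -223.67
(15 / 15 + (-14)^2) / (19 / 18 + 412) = 3546/7435 = 0.48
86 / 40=43/20 = 2.15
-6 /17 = -0.35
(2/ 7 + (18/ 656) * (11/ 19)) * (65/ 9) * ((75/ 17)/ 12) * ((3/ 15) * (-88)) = -47036275/3337236 = -14.09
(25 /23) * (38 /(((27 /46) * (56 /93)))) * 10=73625/63 = 1168.65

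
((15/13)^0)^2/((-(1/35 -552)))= 35/19319 = 0.00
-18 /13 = -1.38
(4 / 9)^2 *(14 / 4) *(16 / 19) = 896/1539 = 0.58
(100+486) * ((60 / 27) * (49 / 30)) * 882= 5627944/3 = 1875981.33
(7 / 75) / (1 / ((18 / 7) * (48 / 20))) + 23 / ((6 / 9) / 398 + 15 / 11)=19525677/1120750 = 17.42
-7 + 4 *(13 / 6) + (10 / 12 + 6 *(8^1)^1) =101/2 = 50.50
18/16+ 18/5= 4.72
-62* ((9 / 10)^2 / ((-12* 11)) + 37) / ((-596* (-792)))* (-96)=5045963/10817400 = 0.47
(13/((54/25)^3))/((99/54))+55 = 16080745/288684 = 55.70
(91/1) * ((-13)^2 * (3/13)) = 3549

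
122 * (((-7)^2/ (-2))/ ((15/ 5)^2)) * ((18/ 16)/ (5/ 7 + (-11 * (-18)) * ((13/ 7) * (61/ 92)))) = -481229/314948 = -1.53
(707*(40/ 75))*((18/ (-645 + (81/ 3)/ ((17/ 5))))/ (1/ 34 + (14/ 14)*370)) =-3269168/113543525 = -0.03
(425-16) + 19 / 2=837/2 = 418.50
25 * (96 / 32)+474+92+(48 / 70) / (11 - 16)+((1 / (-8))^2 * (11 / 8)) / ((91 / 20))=186620639/291200 = 640.87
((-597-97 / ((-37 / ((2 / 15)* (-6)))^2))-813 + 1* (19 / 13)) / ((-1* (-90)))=-208904717/13347750 = -15.65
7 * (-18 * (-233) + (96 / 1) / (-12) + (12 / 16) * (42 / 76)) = 4454345/152 = 29304.90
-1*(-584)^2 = -341056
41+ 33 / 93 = 1282/31 = 41.35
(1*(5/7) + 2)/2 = 19/14 = 1.36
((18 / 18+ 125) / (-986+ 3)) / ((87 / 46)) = -1932/28507 = -0.07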